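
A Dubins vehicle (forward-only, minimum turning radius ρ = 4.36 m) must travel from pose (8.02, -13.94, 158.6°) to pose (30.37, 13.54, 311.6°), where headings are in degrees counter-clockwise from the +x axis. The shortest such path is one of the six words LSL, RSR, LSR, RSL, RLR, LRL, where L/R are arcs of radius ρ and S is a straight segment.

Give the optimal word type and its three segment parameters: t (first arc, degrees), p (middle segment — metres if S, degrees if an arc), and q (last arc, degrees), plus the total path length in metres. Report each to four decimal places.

RSR: t = 109.0483°, p = 26.9725 m, q = 97.9517°, L = 42.7245 m

Let ψ = atan2(Δy, Δx) = atan2(27.48, 22.35) = 50.8779° be the start→goal bearing.
Normalize: d = |goal − start| / ρ = 35.421362/4.36 = 8.124166, α = (θ_start − ψ) mod 360° = 107.7221° = 1.880105 rad, β = (θ_goal − ψ) mod 360° = 260.7221° = 4.550459 rad.
Common terms: sin α = 0.952544, cos α = -0.304401, sin β = -0.986918, cos β = -0.161223, cos(α−β) = -0.891007, d² = 66.002067. Work in radians in the unit-radius frame; every candidate has L = ρ·(t + p + q).
LSL: p² = 2 + d² − 2cos(α−β) + 2d(sin α − sin β) = 101.297103; p = √p² = 10.064646; φ = atan2(cos β − cos α, d + sin α − sin β) = 0.014226 rad; t = (φ − α) mod 2π = 4.417306 rad, q = (β − φ) mod 2π = 4.536233 rad → L = 4.36·(4.417306 + 10.064646 + 4.536233) = 4.36·19.018185 = 82.919288 m
RSR: p² = 2 + d² − 2cos(α−β) + 2d(sin β − sin α) = 38.271058; p = √p² = 6.186361; φ = atan2(cos α − cos β, d − sin α + sin β) = -0.023146 rad; t = (α − φ) mod 2π = 1.903252 rad, q = (φ − β) mod 2π = 1.709580 rad → L = 4.36·(1.903252 + 6.186361 + 1.709580) = 4.36·9.799192 = 42.724478 m
LSR: p² = d² − 2 + 2cos(α−β) + 2d(sin α + sin β) = 61.661536; p = √p² = 7.852486; φ = atan2(−cos α − cos β, d + sin α + sin β) − atan2(−2, p) = 0.306887 rad; t = (φ − α) mod 2π = 4.709967 rad, q = (φ − β) mod 2π = 2.039614 rad → L = 4.36·(4.709967 + 7.852486 + 2.039614) = 4.36·14.602067 = 63.665011 m
RSL: p² = d² − 2 + 2cos(α−β) − 2d(sin α + sin β) = 62.778573; p = √p² = 7.923293; φ = atan2(cos α + cos β, d − sin α − sin β) − atan2(2, p) = -0.304265 rad; t = (α − φ) mod 2π = 2.184371 rad, q = (β − φ) mod 2π = 4.854725 rad → L = 4.36·(2.184371 + 7.923293 + 4.854725) = 4.36·14.962388 = 65.236013 m
RLR: c = (6 − d² + 2cos(α−β) + 2d(sin α − sin β))/8 = -3.783882, |c| > 1 → infeasible
LRL: c = (6 − d² + 2cos(α−β) − 2d(sin α − sin β))/8 = -11.662138, |c| > 1 → infeasible
Shortest: RSR with L = 42.724478 m ≈ 42.7245 m
Convert RSR to answer units (arcs ×180/π): t = 1.903252·180/π = 109.0483°, p = ρ·p = 4.36·6.186361 = 26.9725 m, q = 1.709580·180/π = 97.9517°, L = 42.7245 m.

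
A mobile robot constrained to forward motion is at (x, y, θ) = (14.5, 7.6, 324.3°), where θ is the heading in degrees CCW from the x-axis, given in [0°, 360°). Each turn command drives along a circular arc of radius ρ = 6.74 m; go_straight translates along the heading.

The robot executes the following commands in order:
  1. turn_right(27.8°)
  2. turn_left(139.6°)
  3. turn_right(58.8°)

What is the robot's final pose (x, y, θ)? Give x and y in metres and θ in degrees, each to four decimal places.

(33.7116, 11.3381, 17.3000°)

set_pose: (x, y, θ) = (14.5000, 7.6000, 324.3000°), ρ = 6.74
turn_right(27.8°): centre at ρ to the right, rotate −27.8° → (16.5988, 5.1339, 296.5000°)
turn_left(139.6°): centre at ρ to the left, rotate +139.6° → (29.1733, 6.5222, 436.1000° ≡ 76.1000°)
turn_right(58.8°): centre at ρ to the right, rotate −58.8° → (33.7116, 11.3381, 17.3000°)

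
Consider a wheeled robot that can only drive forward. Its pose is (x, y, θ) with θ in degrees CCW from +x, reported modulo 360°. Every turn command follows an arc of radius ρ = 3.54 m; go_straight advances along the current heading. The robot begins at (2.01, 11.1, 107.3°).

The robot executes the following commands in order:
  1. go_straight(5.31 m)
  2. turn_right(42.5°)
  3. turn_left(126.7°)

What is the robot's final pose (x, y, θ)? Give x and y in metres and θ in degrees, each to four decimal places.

(-3.3011, 23.7059, 191.5000°)

set_pose: (x, y, θ) = (2.0100, 11.1000, 107.3000°), ρ = 3.54
go_straight(5.31): x += 5.31·cos θ, y += 5.31·sin θ → (0.4309, 16.1698, 107.3000°)
turn_right(42.5°): centre at ρ to the right, rotate −42.5° → (0.6077, 18.7297, 64.8000°)
turn_left(126.7°): centre at ρ to the left, rotate +126.7° → (-3.3011, 23.7059, 191.5000°)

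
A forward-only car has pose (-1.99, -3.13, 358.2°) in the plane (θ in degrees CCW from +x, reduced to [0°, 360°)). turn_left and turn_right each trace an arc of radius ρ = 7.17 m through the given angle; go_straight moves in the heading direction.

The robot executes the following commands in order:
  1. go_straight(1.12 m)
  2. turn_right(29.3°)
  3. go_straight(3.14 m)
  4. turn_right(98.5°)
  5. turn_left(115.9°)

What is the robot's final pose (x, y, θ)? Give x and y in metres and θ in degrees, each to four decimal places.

set_pose: (x, y, θ) = (-1.9900, -3.1300, 358.2000°), ρ = 7.17
go_straight(1.12): x += 1.12·cos θ, y += 1.12·sin θ → (-0.8706, -3.1652, 358.2000°)
turn_right(29.3°): centre at ρ to the right, rotate −29.3° → (2.6078, -4.1922, 328.9000°)
go_straight(3.14): x += 3.14·cos θ, y += 3.14·sin θ → (5.2965, -5.8141, 328.9000°)
turn_right(98.5°): centre at ρ to the right, rotate −98.5° → (7.1175, -16.5239, 230.4000°)
turn_left(115.9°): centre at ρ to the left, rotate +115.9° → (10.9439, -28.0602, 346.3000°)

(10.9439, -28.0602, 346.3000°)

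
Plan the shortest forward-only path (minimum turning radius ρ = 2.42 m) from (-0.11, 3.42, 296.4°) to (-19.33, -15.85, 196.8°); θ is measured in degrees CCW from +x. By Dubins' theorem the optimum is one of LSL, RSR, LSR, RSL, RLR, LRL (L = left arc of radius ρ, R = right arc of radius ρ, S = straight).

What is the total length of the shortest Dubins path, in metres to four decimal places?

28.0231 m

Let ψ = atan2(Δy, Δx) = atan2(-19.27, -19.22) = -134.9256° be the start→goal bearing.
Normalize: d = |goal − start| / ρ = 27.216563/2.42 = 11.246514, α = (θ_start − ψ) mod 360° = 71.3256° = 1.244866 rad, β = (θ_goal − ψ) mod 360° = 331.7256° = 5.789703 rad.
Common terms: sin α = 0.947353, cos α = 0.320190, sin β = -0.473695, cos β = 0.880689, cos(α−β) = -0.166769, d² = 126.484069. Work in radians in the unit-radius frame; every candidate has L = ρ·(t + p + q).
LSL: p² = 2 + d² − 2cos(α−β) + 2d(sin α − sin β) = 160.781288; p = √p² = 12.679956; φ = atan2(cos β − cos α, d + sin α − sin β) = 0.044218 rad; t = (φ − α) mod 2π = 5.082537 rad, q = (β − φ) mod 2π = 5.745485 rad → L = 2.42·(5.082537 + 12.679956 + 5.745485) = 2.42·23.507979 = 56.889309 m
RSR: p² = 2 + d² − 2cos(α−β) + 2d(sin β − sin α) = 96.853924; p = √p² = 9.841439; φ = atan2(cos α − cos β, d − sin α + sin β) = -0.056984 rad; t = (α − φ) mod 2π = 1.301850 rad, q = (φ − β) mod 2π = 0.436498 rad → L = 2.42·(1.301850 + 9.841439 + 0.436498) = 2.42·11.579787 = 28.023085 m
LSR: p² = d² − 2 + 2cos(α−β) + 2d(sin α + sin β) = 134.804535; p = √p² = 11.610536; φ = atan2(−cos α − cos β, d + sin α + sin β) − atan2(−2, p) = 0.068477 rad; t = (φ − α) mod 2π = 5.106796 rad, q = (φ − β) mod 2π = 0.561959 rad → L = 2.42·(5.106796 + 11.610536 + 0.561959) = 2.42·17.279291 = 41.815883 m
RSL: p² = d² − 2 + 2cos(α−β) − 2d(sin α + sin β) = 113.496528; p = √p² = 10.653475; φ = atan2(cos α + cos β, d − sin α − sin β) − atan2(2, p) = -0.074558 rad; t = (α − φ) mod 2π = 1.319424 rad, q = (β − φ) mod 2π = 5.864261 rad → L = 2.42·(1.319424 + 10.653475 + 5.864261) = 2.42·17.837160 = 43.165927 m
RLR: c = (6 − d² + 2cos(α−β) + 2d(sin α − sin β))/8 = -11.106740, |c| > 1 → infeasible
LRL: c = (6 − d² + 2cos(α−β) − 2d(sin α − sin β))/8 = -19.097661, |c| > 1 → infeasible
Shortest: RSR with L = 28.023085 m ≈ 28.0231 m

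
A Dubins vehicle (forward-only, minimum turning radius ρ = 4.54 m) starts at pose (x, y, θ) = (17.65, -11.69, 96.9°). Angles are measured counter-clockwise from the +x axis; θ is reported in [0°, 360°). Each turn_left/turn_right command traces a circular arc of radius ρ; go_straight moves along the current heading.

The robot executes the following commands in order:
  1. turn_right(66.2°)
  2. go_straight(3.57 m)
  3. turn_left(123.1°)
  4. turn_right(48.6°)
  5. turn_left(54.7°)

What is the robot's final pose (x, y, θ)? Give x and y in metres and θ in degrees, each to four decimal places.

set_pose: (x, y, θ) = (17.6500, -11.6900, 96.9000°), ρ = 4.54
turn_right(66.2°): centre at ρ to the right, rotate −66.2° → (19.8393, -7.2408, 30.7000°)
go_straight(3.57): x += 3.57·cos θ, y += 3.57·sin θ → (22.9089, -5.4182, 30.7000°)
turn_left(123.1°): centre at ρ to the left, rotate +123.1° → (22.5955, 2.5591, 153.8000°)
turn_right(48.6°): centre at ρ to the right, rotate −48.6° → (20.2188, 5.4423, 105.2000°)
turn_left(54.7°): centre at ρ to the left, rotate +54.7° → (17.3978, 8.5154, 159.9000°)

(17.3978, 8.5154, 159.9000°)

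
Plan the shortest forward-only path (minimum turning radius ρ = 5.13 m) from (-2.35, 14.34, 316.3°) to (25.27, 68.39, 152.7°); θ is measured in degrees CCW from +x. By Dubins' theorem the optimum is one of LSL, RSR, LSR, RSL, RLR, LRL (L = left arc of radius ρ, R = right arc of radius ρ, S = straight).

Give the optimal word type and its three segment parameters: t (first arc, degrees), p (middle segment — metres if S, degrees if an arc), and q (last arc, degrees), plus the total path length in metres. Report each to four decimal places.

Let ψ = atan2(Δy, Δx) = atan2(54.05, 27.62) = 62.9326° be the start→goal bearing.
Normalize: d = |goal − start| / ρ = 60.698162/5.13 = 11.832000, α = (θ_start − ψ) mod 360° = 253.3674° = 4.422096 rad, β = (θ_goal − ψ) mod 360° = 89.7674° = 1.566737 rad.
Common terms: sin α = -0.958160, cos α = -0.286233, sin β = 0.999992, cos β = 0.004059, cos(α−β) = -0.959314, d² = 139.996234. Work in radians in the unit-radius frame; every candidate has L = ρ·(t + p + q).
LSL: p² = 2 + d² − 2cos(α−β) + 2d(sin α − sin β) = 97.577159; p = √p² = 9.878115; φ = atan2(cos β − cos α, d + sin α − sin β) = 0.029392 rad; t = (φ − α) mod 2π = 1.890481 rad, q = (β − φ) mod 2π = 1.537345 rad → L = 5.13·(1.890481 + 9.878115 + 1.537345) = 5.13·13.305942 = 68.259482 m
RSR: p² = 2 + d² − 2cos(α−β) + 2d(sin β − sin α) = 190.252565; p = √p² = 13.793207; φ = atan2(cos α − cos β, d − sin α + sin β) = -0.021048 rad; t = (α − φ) mod 2π = 4.443143 rad, q = (φ − β) mod 2π = 4.695401 rad → L = 5.13·(4.443143 + 13.793207 + 4.695401) = 5.13·22.931751 = 117.639884 m
LSR: p² = d² − 2 + 2cos(α−β) + 2d(sin α + sin β) = 137.067515; p = √p² = 11.707584; φ = atan2(−cos α − cos β, d + sin α + sin β) − atan2(−2, p) = 0.192956 rad; t = (φ − α) mod 2π = 2.054046 rad, q = (φ − β) mod 2π = 4.909405 rad → L = 5.13·(2.054046 + 11.707584 + 4.909405) = 5.13·18.671034 = 95.782404 m
RSL: p² = d² − 2 + 2cos(α−β) − 2d(sin α + sin β) = 135.087698; p = √p² = 11.622723; φ = atan2(cos α + cos β, d − sin α − sin β) − atan2(2, p) = -0.194336 rad; t = (α − φ) mod 2π = 4.616432 rad, q = (β − φ) mod 2π = 1.761073 rad → L = 5.13·(4.616432 + 11.622723 + 1.761073) = 5.13·18.000228 = 92.341171 m
RLR: c = (6 − d² + 2cos(α−β) + 2d(sin α − sin β))/8 = -22.781571, |c| > 1 → infeasible
LRL: c = (6 − d² + 2cos(α−β) − 2d(sin α − sin β))/8 = -11.197145, |c| > 1 → infeasible
Shortest: LSL with L = 68.259482 m ≈ 68.2595 m
Convert LSL to answer units (arcs ×180/π): t = 1.890481·180/π = 108.3166°, p = ρ·p = 5.13·9.878115 = 50.6747 m, q = 1.537345·180/π = 88.0834°, L = 68.2595 m.

LSL: t = 108.3166°, p = 50.6747 m, q = 88.0834°, L = 68.2595 m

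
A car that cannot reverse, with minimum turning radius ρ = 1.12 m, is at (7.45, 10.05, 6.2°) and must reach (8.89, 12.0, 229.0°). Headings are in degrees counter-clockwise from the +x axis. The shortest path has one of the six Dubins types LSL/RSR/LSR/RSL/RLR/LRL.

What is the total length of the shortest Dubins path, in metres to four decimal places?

Let ψ = atan2(Δy, Δx) = atan2(1.95, 1.44) = 53.5556° be the start→goal bearing.
Normalize: d = |goal − start| / ρ = 2.424067/1.12 = 2.164345, α = (θ_start − ψ) mod 360° = 312.6444° = 5.456675 rad, β = (θ_goal − ψ) mod 360° = 175.4444° = 3.062083 rad.
Common terms: sin α = -0.735572, cos α = 0.677447, sin β = 0.079426, cos β = -0.996841, cos(α−β) = -0.733730, d² = 4.684391. Work in radians in the unit-radius frame; every candidate has L = ρ·(t + p + q).
LSL: p² = 2 + d² − 2cos(α−β) + 2d(sin α − sin β) = 4.623978; p = √p² = 2.150344; φ = atan2(cos β − cos α, d + sin α − sin β) = -0.892454 rad; t = (φ − α) mod 2π = 6.217242 rad, q = (β − φ) mod 2π = 3.954537 rad → L = 1.12·(6.217242 + 2.150344 + 3.954537) = 1.12·12.322123 = 13.800777 m
RSR: p² = 2 + d² − 2cos(α−β) + 2d(sin β − sin α) = 11.679723; p = √p² = 3.417561; φ = atan2(cos α − cos β, d − sin α + sin β) = 0.511983 rad; t = (α − φ) mod 2π = 4.944692 rad, q = (φ − β) mod 2π = 3.733085 rad → L = 1.12·(4.944692 + 3.417561 + 3.733085) = 1.12·12.095338 = 13.546779 m
LSR: p² = d² − 2 + 2cos(α−β) + 2d(sin α + sin β) = -1.623322 < 0 → infeasible
RSL: p² = d² − 2 + 2cos(α−β) − 2d(sin α + sin β) = 4.057185; p = √p² = 2.014245; φ = atan2(cos α + cos β, d − sin α − sin β) − atan2(2, p) = -0.894610 rad; t = (α − φ) mod 2π = 0.068099 rad, q = (β − φ) mod 2π = 3.956693 rad → L = 1.12·(0.068099 + 2.014245 + 3.956693) = 1.12·6.039038 = 6.763722 m
RLR: c = (6 − d² + 2cos(α−β) + 2d(sin α − sin β))/8 = -0.459965; p = 2π − arccos c = 4.234433 rad; φ = atan2(cos α − cos β, d − sin α + sin β) = 0.511983 rad; t = (α − φ + p/2) mod 2π = 0.778723 rad, q = (α − β − t + p) mod 2π = 5.850302 rad → L = 1.12·(0.778723 + 4.234433 + 5.850302) = 1.12·10.863457 = 12.167072 m
LRL: c = (6 − d² + 2cos(α−β) − 2d(sin α − sin β))/8 = 0.422003; p = 2π − arccos c = 5.148042 rad; φ = atan2(cos β − cos α, d + sin α − sin β) = -0.892454 rad; t = (φ − α + p/2) mod 2π = 2.508078 rad, q = (β − α − t + p) mod 2π = 0.245373 rad → L = 1.12·(2.508078 + 5.148042 + 0.245373) = 1.12·7.901493 = 8.849672 m
Shortest: RSL with L = 6.763722 m ≈ 6.7637 m

6.7637 m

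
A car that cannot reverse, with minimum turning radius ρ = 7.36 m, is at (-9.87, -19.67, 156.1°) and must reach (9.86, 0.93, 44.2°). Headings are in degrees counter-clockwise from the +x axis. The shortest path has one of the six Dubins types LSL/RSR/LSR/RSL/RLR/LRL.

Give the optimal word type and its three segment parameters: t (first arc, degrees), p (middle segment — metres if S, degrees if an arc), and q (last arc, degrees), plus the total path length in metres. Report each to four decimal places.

Let ψ = atan2(Δy, Δx) = atan2(20.60, 19.73) = 46.2358° be the start→goal bearing.
Normalize: d = |goal − start| / ρ = 28.524251/7.36 = 3.875578, α = (θ_start − ψ) mod 360° = 109.8642° = 1.917492 rad, β = (θ_goal − ψ) mod 360° = 357.9642° = 6.247654 rad.
Common terms: sin α = 0.940501, cos α = -0.339792, sin β = -0.035524, cos β = 0.999369, cos(α−β) = -0.372988, d² = 15.020102. Work in radians in the unit-radius frame; every candidate has L = ρ·(t + p + q).
LSL: p² = 2 + d² − 2cos(α−β) + 2d(sin α − sin β) = 25.331394; p = √p² = 5.033030; φ = atan2(cos β − cos α, d + sin α − sin β) = 0.269318 rad; t = (φ − α) mod 2π = 4.635012 rad, q = (β − φ) mod 2π = 5.978336 rad → L = 7.36·(4.635012 + 5.033030 + 5.978336) = 7.36·15.646377 = 115.157338 m
RSR: p² = 2 + d² − 2cos(α−β) + 2d(sin β − sin α) = 10.200760; p = √p² = 3.193863; φ = atan2(cos α − cos β, d − sin α + sin β) = -0.432665 rad; t = (α − φ) mod 2π = 2.350157 rad, q = (φ − β) mod 2π = 5.886051 rad → L = 7.36·(2.350157 + 3.193863 + 5.886051) = 7.36·11.430072 = 84.125327 m
LSR: p² = d² − 2 + 2cos(α−β) + 2d(sin α + sin β) = 19.288741; p = √p² = 4.391895; φ = atan2(−cos α − cos β, d + sin α + sin β) − atan2(−2, p) = 0.290217 rad; t = (φ − α) mod 2π = 4.655911 rad, q = (φ − β) mod 2π = 0.325749 rad → L = 7.36·(4.655911 + 4.391895 + 0.325749) = 7.36·9.373554 = 68.989358 m
RSL: p² = d² − 2 + 2cos(α−β) − 2d(sin α + sin β) = 5.259511; p = √p² = 2.293362; φ = atan2(cos α + cos β, d − sin α − sin β) − atan2(2, p) = -0.498685 rad; t = (α − φ) mod 2π = 2.416177 rad, q = (β − φ) mod 2π = 0.463153 rad → L = 7.36·(2.416177 + 2.293362 + 0.463153) = 7.36·5.172692 = 38.071016 m
RLR: c = (6 − d² + 2cos(α−β) + 2d(sin α − sin β))/8 = -0.275095; p = 2π − arccos c = 4.433700 rad; φ = atan2(cos α − cos β, d − sin α + sin β) = -0.432665 rad; t = (α − φ + p/2) mod 2π = 4.567008 rad, q = (α − β − t + p) mod 2π = 1.819716 rad → L = 7.36·(4.567008 + 4.433700 + 1.819716) = 7.36·10.820424 = 79.638323 m
LRL: c = (6 − d² + 2cos(α−β) − 2d(sin α − sin β))/8 = -2.166424, |c| > 1 → infeasible
Shortest: RSL with L = 38.071016 m ≈ 38.0710 m
Convert RSL to answer units (arcs ×180/π): t = 2.416177·180/π = 138.4367°, p = ρ·p = 7.36·2.293362 = 16.8791 m, q = 0.463153·180/π = 26.5367°, L = 38.0710 m.

RSL: t = 138.4367°, p = 16.8791 m, q = 26.5367°, L = 38.0710 m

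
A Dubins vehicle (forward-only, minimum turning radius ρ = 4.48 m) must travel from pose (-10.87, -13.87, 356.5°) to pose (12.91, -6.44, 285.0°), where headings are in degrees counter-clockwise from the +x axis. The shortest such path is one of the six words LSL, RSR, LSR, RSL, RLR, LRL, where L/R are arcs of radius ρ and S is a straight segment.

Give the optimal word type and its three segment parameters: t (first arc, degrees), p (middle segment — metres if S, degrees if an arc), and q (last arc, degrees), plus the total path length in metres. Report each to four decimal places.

LSR: t = 36.5770°, p = 17.0527 m, q = 108.0770°, L = 28.3633 m

Let ψ = atan2(Δy, Δx) = atan2(7.43, 23.78) = 17.3513° be the start→goal bearing.
Normalize: d = |goal − start| / ρ = 24.913717/4.48 = 5.561098, α = (θ_start − ψ) mod 360° = 339.1487° = 5.919262 rad, β = (θ_goal − ψ) mod 360° = 267.6487° = 4.671351 rad.
Common terms: sin α = -0.355944, cos α = 0.934507, sin β = -0.999158, cos β = -0.041026, cos(α−β) = 0.317305, d² = 30.925806. Work in radians in the unit-radius frame; every candidate has L = ρ·(t + p + q).
LSL: p² = 2 + d² − 2cos(α−β) + 2d(sin α − sin β) = 39.445155; p = √p² = 6.280538; φ = atan2(cos β − cos α, d + sin α − sin β) = -0.155958 rad; t = (φ − α) mod 2π = 0.207966 rad, q = (β − φ) mod 2π = 4.827309 rad → L = 4.48·(0.207966 + 6.280538 + 4.827309) = 4.48·11.315813 = 50.694841 m
RSR: p² = 2 + d² − 2cos(α−β) + 2d(sin β − sin α) = 25.137239; p = √p² = 5.013705; φ = atan2(cos α − cos β, d − sin α + sin β) = 0.195822 rad; t = (α − φ) mod 2π = 5.723439 rad, q = (φ − β) mod 2π = 1.807656 rad → L = 4.48·(5.723439 + 5.013705 + 1.807656) = 4.48·12.544801 = 56.200708 m
LSR: p² = d² − 2 + 2cos(α−β) + 2d(sin α + sin β) = 14.488711; p = √p² = 3.806404; φ = atan2(−cos α − cos β, d + sin α + sin β) − atan2(−2, p) = 0.274465 rad; t = (φ − α) mod 2π = 0.638389 rad, q = (φ − β) mod 2π = 1.886299 rad → L = 4.48·(0.638389 + 3.806404 + 1.886299) = 4.48·6.331092 = 28.363294 m
RSL: p² = d² − 2 + 2cos(α−β) − 2d(sin α + sin β) = 44.632120; p = √p² = 6.680727; φ = atan2(cos α + cos β, d − sin α − sin β) − atan2(2, p) = -0.162402 rad; t = (α − φ) mod 2π = 6.081664 rad, q = (β − φ) mod 2π = 4.833754 rad → L = 4.48·(6.081664 + 6.680727 + 4.833754) = 4.48·17.596145 = 78.830730 m
RLR: c = (6 − d² + 2cos(α−β) + 2d(sin α − sin β))/8 = -2.142155, |c| > 1 → infeasible
LRL: c = (6 − d² + 2cos(α−β) − 2d(sin α − sin β))/8 = -3.930644, |c| > 1 → infeasible
Shortest: LSR with L = 28.363294 m ≈ 28.3633 m
Convert LSR to answer units (arcs ×180/π): t = 0.638389·180/π = 36.5770°, p = ρ·p = 4.48·3.806404 = 17.0527 m, q = 1.886299·180/π = 108.0770°, L = 28.3633 m.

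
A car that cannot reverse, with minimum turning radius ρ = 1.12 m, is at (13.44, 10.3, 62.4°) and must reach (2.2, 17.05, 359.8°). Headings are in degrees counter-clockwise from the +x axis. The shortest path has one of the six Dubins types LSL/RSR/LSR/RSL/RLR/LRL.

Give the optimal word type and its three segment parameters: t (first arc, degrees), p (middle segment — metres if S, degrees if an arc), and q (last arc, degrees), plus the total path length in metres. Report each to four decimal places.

LSR: t = 102.3770°, p = 11.2337 m, q = 164.9770°, L = 16.4599 m

Let ψ = atan2(Δy, Δx) = atan2(6.75, -11.24) = 149.0138° be the start→goal bearing.
Normalize: d = |goal − start| / ρ = 13.111068/1.12 = 11.706311, α = (θ_start − ψ) mod 360° = 273.3862° = 4.771490 rad, β = (θ_goal − ψ) mod 360° = 210.7862° = 3.678914 rad.
Common terms: sin α = -0.998254, cos α = 0.059067, sin β = -0.511837, cos β = -0.859083, cos(α−β) = 0.460200, d² = 137.037707. Work in radians in the unit-radius frame; every candidate has L = ρ·(t + p + q).
LSL: p² = 2 + d² − 2cos(α−β) + 2d(sin α − sin β) = 126.729000; p = √p² = 11.257398; φ = atan2(cos β − cos α, d + sin α − sin β) = -0.081650 rad; t = (φ − α) mod 2π = 1.430045 rad, q = (β − φ) mod 2π = 3.760564 rad → L = 1.12·(1.430045 + 11.257398 + 3.760564) = 1.12·16.448007 = 18.421768 m
RSR: p² = 2 + d² − 2cos(α−β) + 2d(sin β − sin α) = 149.505616; p = √p² = 12.227249; φ = atan2(cos α − cos β, d − sin α + sin β) = 0.075161 rad; t = (α − φ) mod 2π = 4.696329 rad, q = (φ − β) mod 2π = 2.679433 rad → L = 1.12·(4.696329 + 12.227249 + 2.679433) = 1.12·19.603010 = 21.955372 m
LSR: p² = d² − 2 + 2cos(α−β) + 2d(sin α + sin β) = 100.602928; p = √p² = 10.030101; φ = atan2(−cos α − cos β, d + sin α + sin β) − atan2(−2, p) = 0.275120 rad; t = (φ − α) mod 2π = 1.786815 rad, q = (φ − β) mod 2π = 2.879391 rad → L = 1.12·(1.786815 + 10.030101 + 2.879391) = 1.12·14.696308 = 16.459865 m
RSL: p² = d² − 2 + 2cos(α−β) − 2d(sin α + sin β) = 171.313286; p = √p² = 13.088670; φ = atan2(cos α + cos β, d − sin α − sin β) − atan2(2, p) = -0.212089 rad; t = (α − φ) mod 2π = 4.983579 rad, q = (β − φ) mod 2π = 3.891003 rad → L = 1.12·(4.983579 + 13.088670 + 3.891003) = 1.12·21.963253 = 24.598843 m
RLR: c = (6 − d² + 2cos(α−β) + 2d(sin α − sin β))/8 = -17.688202, |c| > 1 → infeasible
LRL: c = (6 − d² + 2cos(α−β) − 2d(sin α − sin β))/8 = -14.841125, |c| > 1 → infeasible
Shortest: LSR with L = 16.459865 m ≈ 16.4599 m
Convert LSR to answer units (arcs ×180/π): t = 1.786815·180/π = 102.3770°, p = ρ·p = 1.12·10.030101 = 11.2337 m, q = 2.879391·180/π = 164.9770°, L = 16.4599 m.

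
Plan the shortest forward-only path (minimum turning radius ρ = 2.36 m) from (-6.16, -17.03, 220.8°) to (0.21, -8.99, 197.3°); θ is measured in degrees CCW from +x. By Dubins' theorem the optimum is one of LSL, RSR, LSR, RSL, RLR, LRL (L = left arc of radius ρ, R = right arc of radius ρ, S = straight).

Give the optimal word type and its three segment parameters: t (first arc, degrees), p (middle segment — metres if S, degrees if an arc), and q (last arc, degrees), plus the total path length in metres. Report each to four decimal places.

LSL: t = 193.0644°, p = 9.3772 m, q = 143.4356°, L = 23.2376 m

Let ψ = atan2(Δy, Δx) = atan2(8.04, 6.37) = 51.6106° be the start→goal bearing.
Normalize: d = |goal − start| / ρ = 10.257607/2.36 = 4.346444, α = (θ_start − ψ) mod 360° = 169.1894° = 2.952912 rad, β = (θ_goal − ψ) mod 360° = 145.6894° = 2.542759 rad.
Common terms: sin α = 0.187563, cos α = -0.982253, sin β = 0.563679, cos β = -0.825994, cos(α−β) = 0.917060, d² = 18.891572. Work in radians in the unit-radius frame; every candidate has L = ρ·(t + p + q).
LSL: p² = 2 + d² − 2cos(α−β) + 2d(sin α − sin β) = 15.787920; p = √p² = 3.973402; φ = atan2(cos β − cos α, d + sin α − sin β) = 0.039336 rad; t = (φ − α) mod 2π = 3.369610 rad, q = (β − φ) mod 2π = 2.503423 rad → L = 2.36·(3.369610 + 3.973402 + 2.503423) = 2.36·9.846434 = 23.237585 m
RSR: p² = 2 + d² − 2cos(α−β) + 2d(sin β − sin α) = 22.326984; p = √p² = 4.725144; φ = atan2(cos α − cos β, d − sin α + sin β) = -0.033076 rad; t = (α − φ) mod 2π = 2.985987 rad, q = (φ − β) mod 2π = 3.707350 rad → L = 2.36·(2.985987 + 4.725144 + 3.707350) = 2.36·11.418481 = 26.947616 m
LSR: p² = d² − 2 + 2cos(α−β) + 2d(sin α + sin β) = 25.256158; p = √p² = 5.025551; φ = atan2(−cos α − cos β, d + sin α + sin β) − atan2(−2, p) = 0.719625 rad; t = (φ − α) mod 2π = 4.049898 rad, q = (φ − β) mod 2π = 4.460051 rad → L = 2.36·(4.049898 + 5.025551 + 4.460051) = 2.36·13.535499 = 31.943778 m
RSL: p² = d² − 2 + 2cos(α−β) − 2d(sin α + sin β) = 12.195226; p = √p² = 3.492166; φ = atan2(cos α + cos β, d − sin α − sin β) − atan2(2, p) = -0.986126 rad; t = (α − φ) mod 2π = 3.939037 rad, q = (β − φ) mod 2π = 3.528885 rad → L = 2.36·(3.939037 + 3.492166 + 3.528885) = 2.36·10.960089 = 25.865809 m
RLR: c = (6 − d² + 2cos(α−β) + 2d(sin α − sin β))/8 = -1.790873, |c| > 1 → infeasible
LRL: c = (6 − d² + 2cos(α−β) − 2d(sin α − sin β))/8 = -0.973490; p = 2π − arccos c = 3.372365 rad; φ = atan2(cos β − cos α, d + sin α − sin β) = 0.039336 rad; t = (φ − α + p/2) mod 2π = 5.055792 rad, q = (β − α − t + p) mod 2π = 4.189606 rad → L = 2.36·(5.055792 + 3.372365 + 4.189606) = 2.36·12.617763 = 29.777921 m
Shortest: LSL with L = 23.237585 m ≈ 23.2376 m
Convert LSL to answer units (arcs ×180/π): t = 3.369610·180/π = 193.0644°, p = ρ·p = 2.36·3.973402 = 9.3772 m, q = 2.503423·180/π = 143.4356°, L = 23.2376 m.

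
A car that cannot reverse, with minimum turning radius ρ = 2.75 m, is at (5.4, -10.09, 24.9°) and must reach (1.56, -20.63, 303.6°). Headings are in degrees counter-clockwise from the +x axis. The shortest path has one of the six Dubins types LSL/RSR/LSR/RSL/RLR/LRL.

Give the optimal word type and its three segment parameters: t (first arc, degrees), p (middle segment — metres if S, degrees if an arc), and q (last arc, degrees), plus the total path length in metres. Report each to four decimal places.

RSL: t = 188.5777°, p = 4.4317 m, q = 107.2777°, L = 18.6317 m

Let ψ = atan2(Δy, Δx) = atan2(-10.54, -3.84) = -110.0180° be the start→goal bearing.
Normalize: d = |goal − start| / ρ = 11.217718/2.75 = 4.079170, α = (θ_start − ψ) mod 360° = 134.9180° = 2.354764 rad, β = (θ_goal − ψ) mod 360° = 53.6180° = 0.935811 rad.
Common terms: sin α = 0.708118, cos α = -0.706094, sin β = 0.805080, cos β = 0.593166, cos(α−β) = 0.151261, d² = 16.639630. Work in radians in the unit-radius frame; every candidate has L = ρ·(t + p + q).
LSL: p² = 2 + d² − 2cos(α−β) + 2d(sin α − sin β) = 17.546055; p = √p² = 4.188801; φ = atan2(cos β − cos α, d + sin α − sin β) = 0.315377 rad; t = (φ − α) mod 2π = 4.243798 rad, q = (β − φ) mod 2π = 0.620434 rad → L = 2.75·(4.243798 + 4.188801 + 0.620434) = 2.75·9.053034 = 24.895843 m
RSR: p² = 2 + d² − 2cos(α−β) + 2d(sin β − sin α) = 19.128161; p = √p² = 4.373575; φ = atan2(cos α − cos β, d − sin α + sin β) = -0.301623 rad; t = (α − φ) mod 2π = 2.656387 rad, q = (φ − β) mod 2π = 5.045751 rad → L = 2.75·(2.656387 + 4.373575 + 5.045751) = 2.75·12.075713 = 33.208212 m
LSR: p² = d² − 2 + 2cos(α−β) + 2d(sin α + sin β) = 27.287337; p = √p² = 5.223728; φ = atan2(−cos α − cos β, d + sin α + sin β) − atan2(−2, p) = 0.385842 rad; t = (φ − α) mod 2π = 4.314263 rad, q = (φ − β) mod 2π = 5.733216 rad → L = 2.75·(4.314263 + 5.223728 + 5.733216) = 2.75·15.271208 = 41.995821 m
RSL: p² = d² − 2 + 2cos(α−β) − 2d(sin α + sin β) = 2.596965; p = √p² = 1.611510; φ = atan2(cos α + cos β, d − sin α − sin β) − atan2(2, p) = -0.936538 rad; t = (α − φ) mod 2π = 3.291301 rad, q = (β − φ) mod 2π = 1.872349 rad → L = 2.75·(3.291301 + 1.611510 + 1.872349) = 2.75·6.775160 = 18.631690 m
RLR: c = (6 − d² + 2cos(α−β) + 2d(sin α − sin β))/8 = -1.391020, |c| > 1 → infeasible
LRL: c = (6 − d² + 2cos(α−β) − 2d(sin α − sin β))/8 = -1.193257, |c| > 1 → infeasible
Shortest: RSL with L = 18.631690 m ≈ 18.6317 m
Convert RSL to answer units (arcs ×180/π): t = 3.291301·180/π = 188.5777°, p = ρ·p = 2.75·1.611510 = 4.4317 m, q = 1.872349·180/π = 107.2777°, L = 18.6317 m.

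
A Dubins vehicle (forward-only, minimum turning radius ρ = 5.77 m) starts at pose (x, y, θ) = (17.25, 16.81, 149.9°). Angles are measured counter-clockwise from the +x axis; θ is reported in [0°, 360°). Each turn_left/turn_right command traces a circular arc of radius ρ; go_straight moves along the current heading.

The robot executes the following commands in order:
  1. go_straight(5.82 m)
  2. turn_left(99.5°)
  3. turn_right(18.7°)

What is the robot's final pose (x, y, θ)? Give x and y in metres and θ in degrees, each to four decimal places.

set_pose: (x, y, θ) = (17.2500, 16.8100, 149.9000°), ρ = 5.77
go_straight(5.82): x += 5.82·cos θ, y += 5.82·sin θ → (12.2148, 19.7288, 149.9000°)
turn_left(99.5°): centre at ρ to the left, rotate +99.5° → (3.9200, 16.7670, 249.4000°)
turn_right(18.7°): centre at ρ to the right, rotate −18.7° → (2.9840, 15.1425, 230.7000°)

(2.9840, 15.1425, 230.7000°)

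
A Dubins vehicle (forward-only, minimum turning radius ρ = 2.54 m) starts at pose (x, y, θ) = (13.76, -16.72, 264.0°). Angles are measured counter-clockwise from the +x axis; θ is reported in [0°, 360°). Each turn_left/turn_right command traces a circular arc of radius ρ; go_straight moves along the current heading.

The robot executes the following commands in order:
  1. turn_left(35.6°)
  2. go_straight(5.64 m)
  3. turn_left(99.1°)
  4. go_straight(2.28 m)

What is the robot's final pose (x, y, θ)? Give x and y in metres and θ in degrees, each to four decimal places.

set_pose: (x, y, θ) = (13.7600, -16.7200, 264.0000°), ρ = 2.54
turn_left(35.6°): centre at ρ to the left, rotate +35.6° → (14.0776, -18.2401, 299.6000°)
go_straight(5.64): x += 5.64·cos θ, y += 5.64·sin θ → (16.8634, -23.1441, 299.6000°)
turn_left(99.1°): centre at ρ to the left, rotate +99.1° → (20.6600, -23.8717, 398.7000° ≡ 38.7000°)
go_straight(2.28): x += 2.28·cos θ, y += 2.28·sin θ → (22.4394, -22.4462, 38.7000°)

(22.4394, -22.4462, 38.7000°)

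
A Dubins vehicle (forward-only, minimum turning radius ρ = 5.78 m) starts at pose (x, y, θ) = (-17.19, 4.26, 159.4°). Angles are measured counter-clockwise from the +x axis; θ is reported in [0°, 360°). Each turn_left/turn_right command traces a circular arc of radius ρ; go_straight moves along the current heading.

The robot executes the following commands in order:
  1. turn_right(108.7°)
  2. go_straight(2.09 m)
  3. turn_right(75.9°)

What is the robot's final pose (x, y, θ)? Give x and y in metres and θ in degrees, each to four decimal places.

set_pose: (x, y, θ) = (-17.1900, 4.2600, 159.4000°), ρ = 5.78
turn_right(108.7°): centre at ρ to the right, rotate −108.7° → (-19.6292, 13.3314, 50.7000°)
go_straight(2.09): x += 2.09·cos θ, y += 2.09·sin θ → (-18.3054, 14.9487, 50.7000°)
turn_right(75.9°): centre at ρ to the right, rotate −75.9° → (-11.3716, 16.5177, -25.2000° ≡ 334.8000°)

(-11.3716, 16.5177, 334.8000°)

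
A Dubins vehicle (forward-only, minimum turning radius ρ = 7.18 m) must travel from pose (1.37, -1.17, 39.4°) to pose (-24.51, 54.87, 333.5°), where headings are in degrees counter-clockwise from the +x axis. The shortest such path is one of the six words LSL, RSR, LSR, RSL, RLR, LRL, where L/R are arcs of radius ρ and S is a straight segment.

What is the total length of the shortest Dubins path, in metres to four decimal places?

80.7236 m

Let ψ = atan2(Δy, Δx) = atan2(56.04, -25.88) = 114.7881° be the start→goal bearing.
Normalize: d = |goal − start| / ρ = 61.727271/7.18 = 8.597113, α = (θ_start − ψ) mod 360° = 284.6119° = 4.967415 rad, β = (θ_goal − ψ) mod 360° = 218.7119° = 3.817243 rad.
Common terms: sin α = -0.967657, cos α = 0.252270, sin β = -0.625405, cos β = -0.780301, cos(α−β) = 0.408330, d² = 73.910351. Work in radians in the unit-radius frame; every candidate has L = ρ·(t + p + q).
LSL: p² = 2 + d² − 2cos(α−β) + 2d(sin α − sin β) = 69.208929; p = √p² = 8.319190; φ = atan2(cos β − cos α, d + sin α − sin β) = -0.124440 rad; t = (φ − α) mod 2π = 1.191331 rad, q = (β − φ) mod 2π = 3.941683 rad → L = 7.18·(1.191331 + 8.319190 + 3.941683) = 7.18·13.452204 = 96.586823 m
RSR: p² = 2 + d² − 2cos(α−β) + 2d(sin β − sin α) = 80.978452; p = √p² = 8.998803; φ = atan2(cos α − cos β, d − sin α + sin β) = 0.114999 rad; t = (α − φ) mod 2π = 4.852416 rad, q = (φ − β) mod 2π = 2.580941 rad → L = 7.18·(4.852416 + 8.998803 + 2.580941) = 7.18·16.432160 = 117.982909 m
LSR: p² = d² − 2 + 2cos(α−β) + 2d(sin α + sin β) = 45.335553; p = √p² = 6.733168; φ = atan2(−cos α − cos β, d + sin α + sin β) − atan2(−2, p) = 0.363983 rad; t = (φ − α) mod 2π = 1.679754 rad, q = (φ − β) mod 2π = 2.829926 rad → L = 7.18·(1.679754 + 6.733168 + 2.829926) = 7.18·11.242848 = 80.723647 m
RSL: p² = d² − 2 + 2cos(α−β) − 2d(sin α + sin β) = 100.118471; p = √p² = 10.005922; φ = atan2(cos α + cos β, d − sin α − sin β) − atan2(2, p) = -0.249053 rad; t = (α − φ) mod 2π = 5.216468 rad, q = (β − φ) mod 2π = 4.066296 rad → L = 7.18·(5.216468 + 10.005922 + 4.066296) = 7.18·19.288685 = 138.492760 m
RLR: c = (6 − d² + 2cos(α−β) + 2d(sin α − sin β))/8 = -9.122306, |c| > 1 → infeasible
LRL: c = (6 − d² + 2cos(α−β) − 2d(sin α − sin β))/8 = -7.651116, |c| > 1 → infeasible
Shortest: LSR with L = 80.723647 m ≈ 80.7236 m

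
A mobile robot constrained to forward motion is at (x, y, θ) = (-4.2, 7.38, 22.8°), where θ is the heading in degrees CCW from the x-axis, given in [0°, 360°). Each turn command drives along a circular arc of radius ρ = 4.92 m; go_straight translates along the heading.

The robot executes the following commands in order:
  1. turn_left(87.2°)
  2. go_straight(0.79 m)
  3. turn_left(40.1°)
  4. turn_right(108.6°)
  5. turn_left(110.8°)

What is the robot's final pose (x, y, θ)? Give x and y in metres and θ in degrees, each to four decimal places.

(-5.7048, 32.9140, 152.3000°)

set_pose: (x, y, θ) = (-4.2000, 7.3800, 22.8000°), ρ = 4.92
turn_left(87.2°): centre at ρ to the left, rotate +87.2° → (-1.4833, 13.5983, 110.0000°)
go_straight(0.79): x += 0.79·cos θ, y += 0.79·sin θ → (-1.7535, 14.3407, 110.0000°)
turn_left(40.1°): centre at ρ to the left, rotate +40.1° → (-3.9242, 16.9231, 150.1000°)
turn_right(108.6°): centre at ρ to the right, rotate −108.6° → (-4.7317, 24.8731, 41.5000°)
turn_left(110.8°): centre at ρ to the left, rotate +110.8° → (-5.7048, 32.9140, 152.3000°)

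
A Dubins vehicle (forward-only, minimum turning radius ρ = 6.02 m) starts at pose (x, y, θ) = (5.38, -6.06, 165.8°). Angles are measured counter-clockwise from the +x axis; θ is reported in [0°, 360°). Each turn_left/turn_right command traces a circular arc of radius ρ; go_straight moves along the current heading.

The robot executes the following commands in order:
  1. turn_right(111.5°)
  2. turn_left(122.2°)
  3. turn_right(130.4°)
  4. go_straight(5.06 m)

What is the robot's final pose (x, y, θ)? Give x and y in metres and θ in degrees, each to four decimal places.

set_pose: (x, y, θ) = (5.3800, -6.0600, 165.8000°), ρ = 6.02
turn_right(111.5°): centre at ρ to the right, rotate −111.5° → (1.9680, 3.2890, 54.3000°)
turn_left(122.2°): centre at ρ to the left, rotate +122.2° → (-2.5532, 12.8107, 176.5000°)
turn_right(130.4°): centre at ρ to the right, rotate −130.4° → (-6.5234, 22.9937, 46.1000°)
go_straight(5.06): x += 5.06·cos θ, y += 5.06·sin θ → (-3.0148, 26.6397, 46.1000°)

(-3.0148, 26.6397, 46.1000°)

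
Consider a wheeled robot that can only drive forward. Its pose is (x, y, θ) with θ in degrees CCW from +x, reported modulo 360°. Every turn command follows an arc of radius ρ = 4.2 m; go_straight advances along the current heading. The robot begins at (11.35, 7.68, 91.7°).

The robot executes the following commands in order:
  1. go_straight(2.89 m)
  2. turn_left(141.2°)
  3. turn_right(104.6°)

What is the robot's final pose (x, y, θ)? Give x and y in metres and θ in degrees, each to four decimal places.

set_pose: (x, y, θ) = (11.3500, 7.6800, 91.7000°), ρ = 4.2
go_straight(2.89): x += 2.89·cos θ, y += 2.89·sin θ → (11.2643, 10.5687, 91.7000°)
turn_left(141.2°): centre at ρ to the left, rotate +141.2° → (3.7163, 12.9776, 232.9000°)
turn_right(104.6°): centre at ρ to the right, rotate −104.6° → (-2.9297, 12.9080, 128.3000°)

(-2.9297, 12.9080, 128.3000°)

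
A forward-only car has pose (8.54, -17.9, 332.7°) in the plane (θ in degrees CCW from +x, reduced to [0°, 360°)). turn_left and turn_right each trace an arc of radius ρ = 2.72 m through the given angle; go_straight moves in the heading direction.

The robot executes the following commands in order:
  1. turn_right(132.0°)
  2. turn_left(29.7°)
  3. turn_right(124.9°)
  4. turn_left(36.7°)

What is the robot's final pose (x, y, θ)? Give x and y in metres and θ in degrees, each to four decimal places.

(1.4487, -21.2428, 142.2000°)

set_pose: (x, y, θ) = (8.5400, -17.9000, 332.7000°), ρ = 2.72
turn_right(132.0°): centre at ρ to the right, rotate −132.0° → (8.2539, -22.8614, 200.7000°)
turn_left(29.7°): centre at ρ to the left, rotate +29.7° → (7.1196, -23.6721, 230.4000°)
turn_right(124.9°): centre at ρ to the right, rotate −124.9° → (2.4027, -22.6652, 105.5000°)
turn_left(36.7°): centre at ρ to the left, rotate +36.7° → (1.4487, -21.2428, 142.2000°)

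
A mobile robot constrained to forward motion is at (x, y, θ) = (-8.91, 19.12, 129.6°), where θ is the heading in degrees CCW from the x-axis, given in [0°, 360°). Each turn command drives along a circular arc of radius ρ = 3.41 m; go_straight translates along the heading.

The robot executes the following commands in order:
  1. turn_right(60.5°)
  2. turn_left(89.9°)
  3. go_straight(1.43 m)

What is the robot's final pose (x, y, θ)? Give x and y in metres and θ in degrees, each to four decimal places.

(-12.7668, 27.4225, 159.0000°)

set_pose: (x, y, θ) = (-8.9100, 19.1200, 129.6000°), ρ = 3.41
turn_right(60.5°): centre at ρ to the right, rotate −60.5° → (-9.4682, 22.5101, 69.1000°)
turn_left(89.9°): centre at ρ to the left, rotate +89.9° → (-11.4318, 26.9101, 159.0000°)
go_straight(1.43): x += 1.43·cos θ, y += 1.43·sin θ → (-12.7668, 27.4225, 159.0000°)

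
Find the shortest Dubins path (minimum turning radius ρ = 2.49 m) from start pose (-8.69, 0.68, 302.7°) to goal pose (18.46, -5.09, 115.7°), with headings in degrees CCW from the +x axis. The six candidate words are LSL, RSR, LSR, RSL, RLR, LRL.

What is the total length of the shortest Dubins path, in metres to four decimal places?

Let ψ = atan2(Δy, Δx) = atan2(-5.77, 27.15) = -11.9982° be the start→goal bearing.
Normalize: d = |goal − start| / ρ = 27.756358/2.49 = 11.147132, α = (θ_start − ψ) mod 360° = 314.6982° = 5.492519 rad, β = (θ_goal − ψ) mod 360° = 127.6982° = 2.228753 rad.
Common terms: sin α = -0.710822, cos α = 0.703372, sin β = 0.791243, cos β = -0.611502, cos(α−β) = -0.992546, d² = 124.258544. Work in radians in the unit-radius frame; every candidate has L = ρ·(t + p + q).
LSL: p² = 2 + d² − 2cos(α−β) + 2d(sin α − sin β) = 94.756199; p = √p² = 9.734280; φ = atan2(cos β − cos α, d + sin α − sin β) = -0.135491 rad; t = (φ − α) mod 2π = 0.655175 rad, q = (β − φ) mod 2π = 2.364244 rad → L = 2.49·(0.655175 + 9.734280 + 2.364244) = 2.49·12.753699 = 31.756711 m
RSR: p² = 2 + d² − 2cos(α−β) + 2d(sin β − sin α) = 161.731074; p = √p² = 12.717353; φ = atan2(cos α − cos β, d − sin α + sin β) = 0.103577 rad; t = (α − φ) mod 2π = 5.388942 rad, q = (φ − β) mod 2π = 4.158009 rad → L = 2.49·(5.388942 + 12.717353 + 4.158009) = 2.49·22.264304 = 55.438118 m
LSR: p² = d² − 2 + 2cos(α−β) + 2d(sin α + sin β) = 122.066381; p = √p² = 11.048366; φ = atan2(−cos α − cos β, d + sin α + sin β) − atan2(−2, p) = 0.170901 rad; t = (φ − α) mod 2π = 0.961567 rad, q = (φ − β) mod 2π = 4.225332 rad → L = 2.49·(0.961567 + 11.048366 + 4.225332) = 2.49·16.235265 = 40.425809 m
RSL: p² = d² − 2 + 2cos(α−β) − 2d(sin α + sin β) = 118.480522; p = √p² = 10.884876; φ = atan2(cos α + cos β, d − sin α − sin β) − atan2(2, p) = -0.173413 rad; t = (α − φ) mod 2π = 5.665932 rad, q = (β − φ) mod 2π = 2.402166 rad → L = 2.49·(5.665932 + 10.884876 + 2.402166) = 2.49·18.952974 = 47.192906 m
RLR: c = (6 − d² + 2cos(α−β) + 2d(sin α − sin β))/8 = -19.216384, |c| > 1 → infeasible
LRL: c = (6 − d² + 2cos(α−β) − 2d(sin α − sin β))/8 = -10.844525, |c| > 1 → infeasible
Shortest: LSL with L = 31.756711 m ≈ 31.7567 m

31.7567 m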